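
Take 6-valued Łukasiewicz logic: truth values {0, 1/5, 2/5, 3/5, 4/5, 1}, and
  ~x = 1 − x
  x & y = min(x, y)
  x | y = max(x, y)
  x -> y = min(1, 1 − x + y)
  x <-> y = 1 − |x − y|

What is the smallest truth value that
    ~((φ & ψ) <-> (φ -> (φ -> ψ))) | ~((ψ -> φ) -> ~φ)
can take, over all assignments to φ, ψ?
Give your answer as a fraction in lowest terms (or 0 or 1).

Take φ = 3/5, ψ = 4/5:
φ & ψ = 3/5 & 4/5 = 3/5
φ -> ψ = 3/5 -> 4/5 = 1
φ -> (φ -> ψ) = 3/5 -> 1 = 1
(φ & ψ) <-> (φ -> (φ -> ψ)) = 3/5 <-> 1 = 3/5
~((φ & ψ) <-> (φ -> (φ -> ψ))) = ~3/5 = 2/5
ψ -> φ = 4/5 -> 3/5 = 4/5
~φ = ~3/5 = 2/5
(ψ -> φ) -> ~φ = 4/5 -> 2/5 = 3/5
~((ψ -> φ) -> ~φ) = ~3/5 = 2/5
~((φ & ψ) <-> (φ -> (φ -> ψ))) | ~((ψ -> φ) -> ~φ) = 2/5 | 2/5 = 2/5
No assignment yields a value below 2/5, so this is the minimum.

2/5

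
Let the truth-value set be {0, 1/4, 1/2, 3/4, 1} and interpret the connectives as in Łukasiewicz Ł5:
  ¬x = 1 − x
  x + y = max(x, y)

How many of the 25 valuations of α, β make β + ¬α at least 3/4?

value 1: 9 assignments (counts)
value 3/4: 7 assignments (counts)
value 1/2: 5 assignments
value 1/4: 3 assignments
value 0: 1 assignment
So 16 of the 25 assignments meet the threshold.

16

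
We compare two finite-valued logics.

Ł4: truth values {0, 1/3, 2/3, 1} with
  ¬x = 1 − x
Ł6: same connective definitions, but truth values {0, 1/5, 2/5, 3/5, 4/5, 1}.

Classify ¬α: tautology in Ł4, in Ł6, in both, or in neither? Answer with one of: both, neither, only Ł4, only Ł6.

neither

In Ł4: at α = 1/3 the value is 2/3 — not a tautology.
In Ł6: at α = 1/5 the value is 4/5 — not a tautology.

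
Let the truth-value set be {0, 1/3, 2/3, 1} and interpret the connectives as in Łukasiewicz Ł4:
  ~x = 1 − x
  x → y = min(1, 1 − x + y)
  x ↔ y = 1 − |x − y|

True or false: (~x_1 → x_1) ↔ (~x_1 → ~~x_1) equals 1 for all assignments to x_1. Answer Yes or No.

x_1 = 0 ↦ 1
x_1 = 1/3 ↦ 1
x_1 = 2/3 ↦ 1
x_1 = 1 ↦ 1
Every assignment gives a value ≥ 1.

Yes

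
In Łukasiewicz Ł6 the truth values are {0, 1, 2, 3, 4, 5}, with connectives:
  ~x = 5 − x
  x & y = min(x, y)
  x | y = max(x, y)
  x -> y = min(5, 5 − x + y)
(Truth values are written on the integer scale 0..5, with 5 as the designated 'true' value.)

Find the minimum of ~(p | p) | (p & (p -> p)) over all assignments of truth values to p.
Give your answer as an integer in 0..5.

3

Take p = 2:
p | p = 2 | 2 = 2
~(p | p) = ~2 = 3
p -> p = 2 -> 2 = 5
p & (p -> p) = 2 & 5 = 2
~(p | p) | (p & (p -> p)) = 3 | 2 = 3
No assignment yields a value below 3, so this is the minimum.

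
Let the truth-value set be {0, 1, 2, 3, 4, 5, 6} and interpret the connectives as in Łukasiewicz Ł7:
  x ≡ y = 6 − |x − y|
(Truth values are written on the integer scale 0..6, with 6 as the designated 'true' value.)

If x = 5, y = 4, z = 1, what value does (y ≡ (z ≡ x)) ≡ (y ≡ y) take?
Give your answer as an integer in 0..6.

4

z ≡ x = 1 ≡ 5 = 2
y ≡ (z ≡ x) = 4 ≡ 2 = 4
y ≡ y = 4 ≡ 4 = 6
(y ≡ (z ≡ x)) ≡ (y ≡ y) = 4 ≡ 6 = 4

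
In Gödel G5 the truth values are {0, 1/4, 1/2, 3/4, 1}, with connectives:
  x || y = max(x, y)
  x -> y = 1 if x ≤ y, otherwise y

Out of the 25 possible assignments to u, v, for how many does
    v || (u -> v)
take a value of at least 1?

value 1: 15 assignments (counts)
value 3/4: 1 assignment
value 1/2: 2 assignments
value 1/4: 3 assignments
value 0: 4 assignments
So 15 of the 25 assignments meet the threshold.

15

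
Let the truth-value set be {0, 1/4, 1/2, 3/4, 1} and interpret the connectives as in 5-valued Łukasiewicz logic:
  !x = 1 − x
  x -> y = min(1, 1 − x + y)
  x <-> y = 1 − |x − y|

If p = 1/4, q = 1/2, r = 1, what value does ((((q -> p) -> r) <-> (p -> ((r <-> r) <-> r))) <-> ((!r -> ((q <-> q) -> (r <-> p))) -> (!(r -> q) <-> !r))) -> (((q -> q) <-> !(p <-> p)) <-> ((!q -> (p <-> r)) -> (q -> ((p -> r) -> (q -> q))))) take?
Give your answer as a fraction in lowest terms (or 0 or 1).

1/2

q -> p = 1/2 -> 1/4 = 3/4
(q -> p) -> r = 3/4 -> 1 = 1
r <-> r = 1 <-> 1 = 1
(r <-> r) <-> r = 1 <-> 1 = 1
p -> ((r <-> r) <-> r) = 1/4 -> 1 = 1
((q -> p) -> r) <-> (p -> ((r <-> r) <-> r)) = 1 <-> 1 = 1
!r = !1 = 0
q <-> q = 1/2 <-> 1/2 = 1
r <-> p = 1 <-> 1/4 = 1/4
(q <-> q) -> (r <-> p) = 1 -> 1/4 = 1/4
!r -> ((q <-> q) -> (r <-> p)) = 0 -> 1/4 = 1
r -> q = 1 -> 1/2 = 1/2
!(r -> q) = !1/2 = 1/2
!r = !1 = 0
!(r -> q) <-> !r = 1/2 <-> 0 = 1/2
(!r -> ((q <-> q) -> (r <-> p))) -> (!(r -> q) <-> !r) = 1 -> 1/2 = 1/2
(((q -> p) -> r) <-> (p -> ((r <-> r) <-> r))) <-> ((!r -> ((q <-> q) -> (r <-> p))) -> (!(r -> q) <-> !r)) = 1 <-> 1/2 = 1/2
q -> q = 1/2 -> 1/2 = 1
p <-> p = 1/4 <-> 1/4 = 1
!(p <-> p) = !1 = 0
(q -> q) <-> !(p <-> p) = 1 <-> 0 = 0
!q = !1/2 = 1/2
p <-> r = 1/4 <-> 1 = 1/4
!q -> (p <-> r) = 1/2 -> 1/4 = 3/4
p -> r = 1/4 -> 1 = 1
q -> q = 1/2 -> 1/2 = 1
(p -> r) -> (q -> q) = 1 -> 1 = 1
q -> ((p -> r) -> (q -> q)) = 1/2 -> 1 = 1
(!q -> (p <-> r)) -> (q -> ((p -> r) -> (q -> q))) = 3/4 -> 1 = 1
((q -> q) <-> !(p <-> p)) <-> ((!q -> (p <-> r)) -> (q -> ((p -> r) -> (q -> q)))) = 0 <-> 1 = 0
((((q -> p) -> r) <-> (p -> ((r <-> r) <-> r))) <-> ((!r -> ((q <-> q) -> (r <-> p))) -> (!(r -> q) <-> !r))) -> (((q -> q) <-> !(p <-> p)) <-> ((!q -> (p <-> r)) -> (q -> ((p -> r) -> (q -> q))))) = 1/2 -> 0 = 1/2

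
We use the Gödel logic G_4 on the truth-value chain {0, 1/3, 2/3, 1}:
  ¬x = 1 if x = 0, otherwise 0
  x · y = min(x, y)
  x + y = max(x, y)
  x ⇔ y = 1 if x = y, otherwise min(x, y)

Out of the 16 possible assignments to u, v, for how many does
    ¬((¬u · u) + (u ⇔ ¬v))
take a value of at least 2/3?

u = 0, v = 0 ↦ 1  ≥
u = 0, v = 1/3 ↦ 0  <
u = 0, v = 2/3 ↦ 0  <
u = 0, v = 1 ↦ 0  <
u = 1/3, v = 0 ↦ 0  <
u = 1/3, v = 1/3 ↦ 1  ≥
u = 1/3, v = 2/3 ↦ 1  ≥
u = 1/3, v = 1 ↦ 1  ≥
u = 2/3, v = 0 ↦ 0  <
u = 2/3, v = 1/3 ↦ 1  ≥
u = 2/3, v = 2/3 ↦ 1  ≥
u = 2/3, v = 1 ↦ 1  ≥
u = 1, v = 0 ↦ 0  <
u = 1, v = 1/3 ↦ 1  ≥
u = 1, v = 2/3 ↦ 1  ≥
u = 1, v = 1 ↦ 1  ≥
So 10 of the 16 assignments meet the threshold.

10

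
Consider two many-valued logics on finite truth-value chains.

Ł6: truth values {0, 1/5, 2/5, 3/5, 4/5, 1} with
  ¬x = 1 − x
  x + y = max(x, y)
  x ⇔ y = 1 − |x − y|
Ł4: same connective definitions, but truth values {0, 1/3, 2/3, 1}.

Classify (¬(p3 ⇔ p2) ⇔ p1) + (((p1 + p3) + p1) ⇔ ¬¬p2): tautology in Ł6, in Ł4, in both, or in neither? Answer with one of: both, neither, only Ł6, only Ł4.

In Ł6: at p1 = 0, p2 = 0, p3 = 1/5 the value is 4/5 — not a tautology.
In Ł4: at p1 = 0, p2 = 0, p3 = 1/3 the value is 2/3 — not a tautology.

neither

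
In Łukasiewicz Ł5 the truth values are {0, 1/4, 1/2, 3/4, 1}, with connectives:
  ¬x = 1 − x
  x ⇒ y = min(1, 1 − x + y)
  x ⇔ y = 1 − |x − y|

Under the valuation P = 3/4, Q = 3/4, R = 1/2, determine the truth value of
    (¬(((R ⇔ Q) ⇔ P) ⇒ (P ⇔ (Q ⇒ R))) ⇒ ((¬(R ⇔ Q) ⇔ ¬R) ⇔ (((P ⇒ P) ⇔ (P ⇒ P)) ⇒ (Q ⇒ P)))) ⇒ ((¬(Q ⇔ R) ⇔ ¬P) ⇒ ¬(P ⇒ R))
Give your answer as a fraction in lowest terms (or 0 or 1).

R ⇔ Q = 1/2 ⇔ 3/4 = 3/4
(R ⇔ Q) ⇔ P = 3/4 ⇔ 3/4 = 1
Q ⇒ R = 3/4 ⇒ 1/2 = 3/4
P ⇔ (Q ⇒ R) = 3/4 ⇔ 3/4 = 1
((R ⇔ Q) ⇔ P) ⇒ (P ⇔ (Q ⇒ R)) = 1 ⇒ 1 = 1
¬(((R ⇔ Q) ⇔ P) ⇒ (P ⇔ (Q ⇒ R))) = ¬1 = 0
R ⇔ Q = 1/2 ⇔ 3/4 = 3/4
¬(R ⇔ Q) = ¬3/4 = 1/4
¬R = ¬1/2 = 1/2
¬(R ⇔ Q) ⇔ ¬R = 1/4 ⇔ 1/2 = 3/4
P ⇒ P = 3/4 ⇒ 3/4 = 1
P ⇒ P = 3/4 ⇒ 3/4 = 1
(P ⇒ P) ⇔ (P ⇒ P) = 1 ⇔ 1 = 1
Q ⇒ P = 3/4 ⇒ 3/4 = 1
((P ⇒ P) ⇔ (P ⇒ P)) ⇒ (Q ⇒ P) = 1 ⇒ 1 = 1
(¬(R ⇔ Q) ⇔ ¬R) ⇔ (((P ⇒ P) ⇔ (P ⇒ P)) ⇒ (Q ⇒ P)) = 3/4 ⇔ 1 = 3/4
¬(((R ⇔ Q) ⇔ P) ⇒ (P ⇔ (Q ⇒ R))) ⇒ ((¬(R ⇔ Q) ⇔ ¬R) ⇔ (((P ⇒ P) ⇔ (P ⇒ P)) ⇒ (Q ⇒ P))) = 0 ⇒ 3/4 = 1
Q ⇔ R = 3/4 ⇔ 1/2 = 3/4
¬(Q ⇔ R) = ¬3/4 = 1/4
¬P = ¬3/4 = 1/4
¬(Q ⇔ R) ⇔ ¬P = 1/4 ⇔ 1/4 = 1
P ⇒ R = 3/4 ⇒ 1/2 = 3/4
¬(P ⇒ R) = ¬3/4 = 1/4
(¬(Q ⇔ R) ⇔ ¬P) ⇒ ¬(P ⇒ R) = 1 ⇒ 1/4 = 1/4
(¬(((R ⇔ Q) ⇔ P) ⇒ (P ⇔ (Q ⇒ R))) ⇒ ((¬(R ⇔ Q) ⇔ ¬R) ⇔ (((P ⇒ P) ⇔ (P ⇒ P)) ⇒ (Q ⇒ P)))) ⇒ ((¬(Q ⇔ R) ⇔ ¬P) ⇒ ¬(P ⇒ R)) = 1 ⇒ 1/4 = 1/4

1/4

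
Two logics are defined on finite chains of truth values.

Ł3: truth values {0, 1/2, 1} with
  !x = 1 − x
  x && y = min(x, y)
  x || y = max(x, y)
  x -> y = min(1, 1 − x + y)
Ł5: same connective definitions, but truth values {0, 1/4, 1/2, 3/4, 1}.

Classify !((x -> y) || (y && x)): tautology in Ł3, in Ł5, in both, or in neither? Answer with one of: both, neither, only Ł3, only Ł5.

In Ł3: at x = 0, y = 0 the value is 0 — not a tautology.
In Ł5: at x = 0, y = 0 the value is 0 — not a tautology.

neither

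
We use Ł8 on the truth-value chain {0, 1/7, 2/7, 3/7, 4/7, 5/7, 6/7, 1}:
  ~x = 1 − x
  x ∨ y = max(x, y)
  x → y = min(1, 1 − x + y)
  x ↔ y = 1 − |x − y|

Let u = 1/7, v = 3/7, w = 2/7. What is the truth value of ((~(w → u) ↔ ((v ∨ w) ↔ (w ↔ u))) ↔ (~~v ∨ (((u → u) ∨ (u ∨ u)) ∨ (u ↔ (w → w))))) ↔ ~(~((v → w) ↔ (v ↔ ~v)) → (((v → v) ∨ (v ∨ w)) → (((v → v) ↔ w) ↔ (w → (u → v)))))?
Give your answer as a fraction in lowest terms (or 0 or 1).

w → u = 2/7 → 1/7 = 6/7
~(w → u) = ~6/7 = 1/7
v ∨ w = 3/7 ∨ 2/7 = 3/7
w ↔ u = 2/7 ↔ 1/7 = 6/7
(v ∨ w) ↔ (w ↔ u) = 3/7 ↔ 6/7 = 4/7
~(w → u) ↔ ((v ∨ w) ↔ (w ↔ u)) = 1/7 ↔ 4/7 = 4/7
~v = ~3/7 = 4/7
~~v = ~4/7 = 3/7
u → u = 1/7 → 1/7 = 1
u ∨ u = 1/7 ∨ 1/7 = 1/7
(u → u) ∨ (u ∨ u) = 1 ∨ 1/7 = 1
w → w = 2/7 → 2/7 = 1
u ↔ (w → w) = 1/7 ↔ 1 = 1/7
((u → u) ∨ (u ∨ u)) ∨ (u ↔ (w → w)) = 1 ∨ 1/7 = 1
~~v ∨ (((u → u) ∨ (u ∨ u)) ∨ (u ↔ (w → w))) = 3/7 ∨ 1 = 1
(~(w → u) ↔ ((v ∨ w) ↔ (w ↔ u))) ↔ (~~v ∨ (((u → u) ∨ (u ∨ u)) ∨ (u ↔ (w → w)))) = 4/7 ↔ 1 = 4/7
v → w = 3/7 → 2/7 = 6/7
~v = ~3/7 = 4/7
v ↔ ~v = 3/7 ↔ 4/7 = 6/7
(v → w) ↔ (v ↔ ~v) = 6/7 ↔ 6/7 = 1
~((v → w) ↔ (v ↔ ~v)) = ~1 = 0
v → v = 3/7 → 3/7 = 1
v ∨ w = 3/7 ∨ 2/7 = 3/7
(v → v) ∨ (v ∨ w) = 1 ∨ 3/7 = 1
v → v = 3/7 → 3/7 = 1
(v → v) ↔ w = 1 ↔ 2/7 = 2/7
u → v = 1/7 → 3/7 = 1
w → (u → v) = 2/7 → 1 = 1
((v → v) ↔ w) ↔ (w → (u → v)) = 2/7 ↔ 1 = 2/7
((v → v) ∨ (v ∨ w)) → (((v → v) ↔ w) ↔ (w → (u → v))) = 1 → 2/7 = 2/7
~((v → w) ↔ (v ↔ ~v)) → (((v → v) ∨ (v ∨ w)) → (((v → v) ↔ w) ↔ (w → (u → v)))) = 0 → 2/7 = 1
~(~((v → w) ↔ (v ↔ ~v)) → (((v → v) ∨ (v ∨ w)) → (((v → v) ↔ w) ↔ (w → (u → v))))) = ~1 = 0
((~(w → u) ↔ ((v ∨ w) ↔ (w ↔ u))) ↔ (~~v ∨ (((u → u) ∨ (u ∨ u)) ∨ (u ↔ (w → w))))) ↔ ~(~((v → w) ↔ (v ↔ ~v)) → (((v → v) ∨ (v ∨ w)) → (((v → v) ↔ w) ↔ (w → (u → v))))) = 4/7 ↔ 0 = 3/7

3/7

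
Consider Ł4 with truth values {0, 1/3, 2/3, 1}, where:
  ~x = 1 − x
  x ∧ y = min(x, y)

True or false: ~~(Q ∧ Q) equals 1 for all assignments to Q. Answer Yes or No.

Counterexample: take Q = 0.
Q ∧ Q = 0 ∧ 0 = 0
~(Q ∧ Q) = ~0 = 1
~~(Q ∧ Q) = ~1 = 0
This gives 0 ≠ 1.

No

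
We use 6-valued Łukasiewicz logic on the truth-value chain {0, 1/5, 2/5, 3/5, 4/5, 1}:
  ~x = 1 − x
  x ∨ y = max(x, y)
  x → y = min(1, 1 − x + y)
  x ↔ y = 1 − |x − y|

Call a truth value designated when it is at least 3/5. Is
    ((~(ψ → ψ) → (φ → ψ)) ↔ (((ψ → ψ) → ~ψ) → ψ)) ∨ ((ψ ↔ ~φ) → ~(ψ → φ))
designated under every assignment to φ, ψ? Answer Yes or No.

No

Counterexample: take φ = 2/5, ψ = 1/5.
ψ → ψ = 1/5 → 1/5 = 1
~(ψ → ψ) = ~1 = 0
φ → ψ = 2/5 → 1/5 = 4/5
~(ψ → ψ) → (φ → ψ) = 0 → 4/5 = 1
ψ → ψ = 1/5 → 1/5 = 1
~ψ = ~1/5 = 4/5
(ψ → ψ) → ~ψ = 1 → 4/5 = 4/5
((ψ → ψ) → ~ψ) → ψ = 4/5 → 1/5 = 2/5
(~(ψ → ψ) → (φ → ψ)) ↔ (((ψ → ψ) → ~ψ) → ψ) = 1 ↔ 2/5 = 2/5
~φ = ~2/5 = 3/5
ψ ↔ ~φ = 1/5 ↔ 3/5 = 3/5
ψ → φ = 1/5 → 2/5 = 1
~(ψ → φ) = ~1 = 0
(ψ ↔ ~φ) → ~(ψ → φ) = 3/5 → 0 = 2/5
((~(ψ → ψ) → (φ → ψ)) ↔ (((ψ → ψ) → ~ψ) → ψ)) ∨ ((ψ ↔ ~φ) → ~(ψ → φ)) = 2/5 ∨ 2/5 = 2/5
This gives 2/5, which is below 3/5.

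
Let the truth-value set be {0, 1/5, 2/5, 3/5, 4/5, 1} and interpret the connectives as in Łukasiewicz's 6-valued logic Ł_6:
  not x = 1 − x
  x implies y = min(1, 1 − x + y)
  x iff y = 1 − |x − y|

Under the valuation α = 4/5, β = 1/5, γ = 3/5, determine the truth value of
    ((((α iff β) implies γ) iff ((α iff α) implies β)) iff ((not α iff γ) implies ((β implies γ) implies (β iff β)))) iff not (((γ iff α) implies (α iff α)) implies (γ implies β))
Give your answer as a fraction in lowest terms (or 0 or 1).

α iff β = 4/5 iff 1/5 = 2/5
(α iff β) implies γ = 2/5 implies 3/5 = 1
α iff α = 4/5 iff 4/5 = 1
(α iff α) implies β = 1 implies 1/5 = 1/5
((α iff β) implies γ) iff ((α iff α) implies β) = 1 iff 1/5 = 1/5
not α = not 4/5 = 1/5
not α iff γ = 1/5 iff 3/5 = 3/5
β implies γ = 1/5 implies 3/5 = 1
β iff β = 1/5 iff 1/5 = 1
(β implies γ) implies (β iff β) = 1 implies 1 = 1
(not α iff γ) implies ((β implies γ) implies (β iff β)) = 3/5 implies 1 = 1
(((α iff β) implies γ) iff ((α iff α) implies β)) iff ((not α iff γ) implies ((β implies γ) implies (β iff β))) = 1/5 iff 1 = 1/5
γ iff α = 3/5 iff 4/5 = 4/5
α iff α = 4/5 iff 4/5 = 1
(γ iff α) implies (α iff α) = 4/5 implies 1 = 1
γ implies β = 3/5 implies 1/5 = 3/5
((γ iff α) implies (α iff α)) implies (γ implies β) = 1 implies 3/5 = 3/5
not (((γ iff α) implies (α iff α)) implies (γ implies β)) = not 3/5 = 2/5
((((α iff β) implies γ) iff ((α iff α) implies β)) iff ((not α iff γ) implies ((β implies γ) implies (β iff β)))) iff not (((γ iff α) implies (α iff α)) implies (γ implies β)) = 1/5 iff 2/5 = 4/5

4/5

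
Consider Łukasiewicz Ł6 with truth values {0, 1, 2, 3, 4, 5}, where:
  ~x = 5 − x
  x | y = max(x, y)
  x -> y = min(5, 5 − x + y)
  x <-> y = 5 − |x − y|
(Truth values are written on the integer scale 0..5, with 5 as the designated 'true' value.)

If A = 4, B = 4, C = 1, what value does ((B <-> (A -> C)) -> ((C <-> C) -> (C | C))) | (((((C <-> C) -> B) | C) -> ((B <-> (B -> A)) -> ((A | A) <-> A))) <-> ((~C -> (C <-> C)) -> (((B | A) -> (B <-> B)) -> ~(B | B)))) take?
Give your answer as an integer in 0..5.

A -> C = 4 -> 1 = 2
B <-> (A -> C) = 4 <-> 2 = 3
C <-> C = 1 <-> 1 = 5
C | C = 1 | 1 = 1
(C <-> C) -> (C | C) = 5 -> 1 = 1
(B <-> (A -> C)) -> ((C <-> C) -> (C | C)) = 3 -> 1 = 3
C <-> C = 1 <-> 1 = 5
(C <-> C) -> B = 5 -> 4 = 4
((C <-> C) -> B) | C = 4 | 1 = 4
B -> A = 4 -> 4 = 5
B <-> (B -> A) = 4 <-> 5 = 4
A | A = 4 | 4 = 4
(A | A) <-> A = 4 <-> 4 = 5
(B <-> (B -> A)) -> ((A | A) <-> A) = 4 -> 5 = 5
(((C <-> C) -> B) | C) -> ((B <-> (B -> A)) -> ((A | A) <-> A)) = 4 -> 5 = 5
~C = ~1 = 4
C <-> C = 1 <-> 1 = 5
~C -> (C <-> C) = 4 -> 5 = 5
B | A = 4 | 4 = 4
B <-> B = 4 <-> 4 = 5
(B | A) -> (B <-> B) = 4 -> 5 = 5
B | B = 4 | 4 = 4
~(B | B) = ~4 = 1
((B | A) -> (B <-> B)) -> ~(B | B) = 5 -> 1 = 1
(~C -> (C <-> C)) -> (((B | A) -> (B <-> B)) -> ~(B | B)) = 5 -> 1 = 1
((((C <-> C) -> B) | C) -> ((B <-> (B -> A)) -> ((A | A) <-> A))) <-> ((~C -> (C <-> C)) -> (((B | A) -> (B <-> B)) -> ~(B | B))) = 5 <-> 1 = 1
((B <-> (A -> C)) -> ((C <-> C) -> (C | C))) | (((((C <-> C) -> B) | C) -> ((B <-> (B -> A)) -> ((A | A) <-> A))) <-> ((~C -> (C <-> C)) -> (((B | A) -> (B <-> B)) -> ~(B | B)))) = 3 | 1 = 3

3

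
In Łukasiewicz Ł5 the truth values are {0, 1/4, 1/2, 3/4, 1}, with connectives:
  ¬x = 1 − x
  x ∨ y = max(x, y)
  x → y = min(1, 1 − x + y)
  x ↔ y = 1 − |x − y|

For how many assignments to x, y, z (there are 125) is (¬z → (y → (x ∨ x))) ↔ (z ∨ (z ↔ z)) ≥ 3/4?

value 1: 105 assignments (counts)
value 3/4: 10 assignments (counts)
value 1/2: 6 assignments
value 1/4: 3 assignments
value 0: 1 assignment
So 115 of the 125 assignments meet the threshold.

115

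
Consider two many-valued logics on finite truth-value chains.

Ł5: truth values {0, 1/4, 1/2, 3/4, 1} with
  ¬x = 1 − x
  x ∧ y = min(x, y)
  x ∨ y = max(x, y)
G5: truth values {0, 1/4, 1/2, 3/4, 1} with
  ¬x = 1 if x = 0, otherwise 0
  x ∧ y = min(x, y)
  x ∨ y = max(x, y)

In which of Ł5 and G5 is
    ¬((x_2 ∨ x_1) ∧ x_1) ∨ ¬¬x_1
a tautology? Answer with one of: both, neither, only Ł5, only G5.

only G5

In Ł5: at x_1 = 1/4, x_2 = 0 the value is 3/4 — not a tautology.
In G5: every assignment gives 1 — tautology.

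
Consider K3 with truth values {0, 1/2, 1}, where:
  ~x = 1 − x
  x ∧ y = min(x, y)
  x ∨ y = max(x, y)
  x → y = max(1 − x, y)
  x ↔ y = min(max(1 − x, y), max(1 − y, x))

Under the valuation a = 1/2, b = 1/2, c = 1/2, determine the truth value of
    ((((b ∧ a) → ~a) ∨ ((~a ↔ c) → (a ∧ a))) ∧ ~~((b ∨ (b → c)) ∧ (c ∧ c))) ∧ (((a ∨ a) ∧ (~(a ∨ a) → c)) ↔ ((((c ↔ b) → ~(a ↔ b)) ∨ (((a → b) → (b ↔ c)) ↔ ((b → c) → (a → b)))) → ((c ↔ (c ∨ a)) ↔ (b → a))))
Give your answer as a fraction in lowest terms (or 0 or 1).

b ∧ a = 1/2 ∧ 1/2 = 1/2
~a = ~1/2 = 1/2
(b ∧ a) → ~a = 1/2 → 1/2 = 1/2
~a = ~1/2 = 1/2
~a ↔ c = 1/2 ↔ 1/2 = 1/2
a ∧ a = 1/2 ∧ 1/2 = 1/2
(~a ↔ c) → (a ∧ a) = 1/2 → 1/2 = 1/2
((b ∧ a) → ~a) ∨ ((~a ↔ c) → (a ∧ a)) = 1/2 ∨ 1/2 = 1/2
b → c = 1/2 → 1/2 = 1/2
b ∨ (b → c) = 1/2 ∨ 1/2 = 1/2
c ∧ c = 1/2 ∧ 1/2 = 1/2
(b ∨ (b → c)) ∧ (c ∧ c) = 1/2 ∧ 1/2 = 1/2
~((b ∨ (b → c)) ∧ (c ∧ c)) = ~1/2 = 1/2
~~((b ∨ (b → c)) ∧ (c ∧ c)) = ~1/2 = 1/2
(((b ∧ a) → ~a) ∨ ((~a ↔ c) → (a ∧ a))) ∧ ~~((b ∨ (b → c)) ∧ (c ∧ c)) = 1/2 ∧ 1/2 = 1/2
a ∨ a = 1/2 ∨ 1/2 = 1/2
a ∨ a = 1/2 ∨ 1/2 = 1/2
~(a ∨ a) = ~1/2 = 1/2
~(a ∨ a) → c = 1/2 → 1/2 = 1/2
(a ∨ a) ∧ (~(a ∨ a) → c) = 1/2 ∧ 1/2 = 1/2
c ↔ b = 1/2 ↔ 1/2 = 1/2
a ↔ b = 1/2 ↔ 1/2 = 1/2
~(a ↔ b) = ~1/2 = 1/2
(c ↔ b) → ~(a ↔ b) = 1/2 → 1/2 = 1/2
a → b = 1/2 → 1/2 = 1/2
b ↔ c = 1/2 ↔ 1/2 = 1/2
(a → b) → (b ↔ c) = 1/2 → 1/2 = 1/2
b → c = 1/2 → 1/2 = 1/2
a → b = 1/2 → 1/2 = 1/2
(b → c) → (a → b) = 1/2 → 1/2 = 1/2
((a → b) → (b ↔ c)) ↔ ((b → c) → (a → b)) = 1/2 ↔ 1/2 = 1/2
((c ↔ b) → ~(a ↔ b)) ∨ (((a → b) → (b ↔ c)) ↔ ((b → c) → (a → b))) = 1/2 ∨ 1/2 = 1/2
c ∨ a = 1/2 ∨ 1/2 = 1/2
c ↔ (c ∨ a) = 1/2 ↔ 1/2 = 1/2
b → a = 1/2 → 1/2 = 1/2
(c ↔ (c ∨ a)) ↔ (b → a) = 1/2 ↔ 1/2 = 1/2
(((c ↔ b) → ~(a ↔ b)) ∨ (((a → b) → (b ↔ c)) ↔ ((b → c) → (a → b)))) → ((c ↔ (c ∨ a)) ↔ (b → a)) = 1/2 → 1/2 = 1/2
((a ∨ a) ∧ (~(a ∨ a) → c)) ↔ ((((c ↔ b) → ~(a ↔ b)) ∨ (((a → b) → (b ↔ c)) ↔ ((b → c) → (a → b)))) → ((c ↔ (c ∨ a)) ↔ (b → a))) = 1/2 ↔ 1/2 = 1/2
((((b ∧ a) → ~a) ∨ ((~a ↔ c) → (a ∧ a))) ∧ ~~((b ∨ (b → c)) ∧ (c ∧ c))) ∧ (((a ∨ a) ∧ (~(a ∨ a) → c)) ↔ ((((c ↔ b) → ~(a ↔ b)) ∨ (((a → b) → (b ↔ c)) ↔ ((b → c) → (a → b)))) → ((c ↔ (c ∨ a)) ↔ (b → a)))) = 1/2 ∧ 1/2 = 1/2

1/2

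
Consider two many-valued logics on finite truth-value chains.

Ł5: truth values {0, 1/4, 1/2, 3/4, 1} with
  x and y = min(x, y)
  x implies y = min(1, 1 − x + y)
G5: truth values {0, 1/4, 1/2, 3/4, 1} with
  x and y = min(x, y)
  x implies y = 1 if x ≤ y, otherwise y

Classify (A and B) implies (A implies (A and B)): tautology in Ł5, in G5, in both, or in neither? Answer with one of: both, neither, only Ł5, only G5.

In Ł5: every assignment gives 1 — tautology.
In G5: every assignment gives 1 — tautology.

both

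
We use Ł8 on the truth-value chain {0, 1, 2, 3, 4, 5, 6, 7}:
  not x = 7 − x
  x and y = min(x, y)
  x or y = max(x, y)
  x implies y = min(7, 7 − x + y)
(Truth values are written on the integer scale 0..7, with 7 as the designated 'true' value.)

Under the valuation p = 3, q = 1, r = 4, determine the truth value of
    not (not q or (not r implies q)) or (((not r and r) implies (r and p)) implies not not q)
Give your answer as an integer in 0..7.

not q = not 1 = 6
not r = not 4 = 3
not r implies q = 3 implies 1 = 5
not q or (not r implies q) = 6 or 5 = 6
not (not q or (not r implies q)) = not 6 = 1
not r = not 4 = 3
not r and r = 3 and 4 = 3
r and p = 4 and 3 = 3
(not r and r) implies (r and p) = 3 implies 3 = 7
not q = not 1 = 6
not not q = not 6 = 1
((not r and r) implies (r and p)) implies not not q = 7 implies 1 = 1
not (not q or (not r implies q)) or (((not r and r) implies (r and p)) implies not not q) = 1 or 1 = 1

1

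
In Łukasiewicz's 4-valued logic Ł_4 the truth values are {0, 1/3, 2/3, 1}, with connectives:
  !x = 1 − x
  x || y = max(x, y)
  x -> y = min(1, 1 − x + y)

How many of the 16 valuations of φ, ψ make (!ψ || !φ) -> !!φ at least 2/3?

φ = 0, ψ = 0 ↦ 0  <
φ = 0, ψ = 1/3 ↦ 0  <
φ = 0, ψ = 2/3 ↦ 0  <
φ = 0, ψ = 1 ↦ 0  <
φ = 1/3, ψ = 0 ↦ 1/3  <
φ = 1/3, ψ = 1/3 ↦ 2/3  ≥
φ = 1/3, ψ = 2/3 ↦ 2/3  ≥
φ = 1/3, ψ = 1 ↦ 2/3  ≥
φ = 2/3, ψ = 0 ↦ 2/3  ≥
φ = 2/3, ψ = 1/3 ↦ 1  ≥
φ = 2/3, ψ = 2/3 ↦ 1  ≥
φ = 2/3, ψ = 1 ↦ 1  ≥
φ = 1, ψ = 0 ↦ 1  ≥
φ = 1, ψ = 1/3 ↦ 1  ≥
φ = 1, ψ = 2/3 ↦ 1  ≥
φ = 1, ψ = 1 ↦ 1  ≥
So 11 of the 16 assignments meet the threshold.

11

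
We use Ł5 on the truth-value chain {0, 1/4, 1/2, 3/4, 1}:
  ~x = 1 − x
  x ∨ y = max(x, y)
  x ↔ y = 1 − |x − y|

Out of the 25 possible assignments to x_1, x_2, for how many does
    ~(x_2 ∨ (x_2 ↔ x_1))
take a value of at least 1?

1

value 1: 1 assignment (counts)
value 3/4: 2 assignments
value 1/2: 4 assignments
value 1/4: 9 assignments
value 0: 9 assignments
So 1 of the 25 assignments meets the threshold.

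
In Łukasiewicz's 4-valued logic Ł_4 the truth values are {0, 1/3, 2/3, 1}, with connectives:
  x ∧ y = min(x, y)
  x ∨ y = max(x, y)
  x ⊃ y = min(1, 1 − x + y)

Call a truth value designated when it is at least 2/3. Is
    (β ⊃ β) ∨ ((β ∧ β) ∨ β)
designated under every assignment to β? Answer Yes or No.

Yes

β = 0 ↦ 1
β = 1/3 ↦ 1
β = 2/3 ↦ 1
β = 1 ↦ 1
Every assignment gives a value ≥ 2/3.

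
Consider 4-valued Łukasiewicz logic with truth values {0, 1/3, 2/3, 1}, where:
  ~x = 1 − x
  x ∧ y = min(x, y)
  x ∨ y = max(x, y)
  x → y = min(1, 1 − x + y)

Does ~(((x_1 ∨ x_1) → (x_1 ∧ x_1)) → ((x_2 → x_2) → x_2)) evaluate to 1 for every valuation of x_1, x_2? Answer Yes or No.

No

Counterexample: take x_1 = 0, x_2 = 1/3.
x_1 ∨ x_1 = 0 ∨ 0 = 0
x_1 ∧ x_1 = 0 ∧ 0 = 0
(x_1 ∨ x_1) → (x_1 ∧ x_1) = 0 → 0 = 1
x_2 → x_2 = 1/3 → 1/3 = 1
(x_2 → x_2) → x_2 = 1 → 1/3 = 1/3
((x_1 ∨ x_1) → (x_1 ∧ x_1)) → ((x_2 → x_2) → x_2) = 1 → 1/3 = 1/3
~(((x_1 ∨ x_1) → (x_1 ∧ x_1)) → ((x_2 → x_2) → x_2)) = ~1/3 = 2/3
This gives 2/3 ≠ 1.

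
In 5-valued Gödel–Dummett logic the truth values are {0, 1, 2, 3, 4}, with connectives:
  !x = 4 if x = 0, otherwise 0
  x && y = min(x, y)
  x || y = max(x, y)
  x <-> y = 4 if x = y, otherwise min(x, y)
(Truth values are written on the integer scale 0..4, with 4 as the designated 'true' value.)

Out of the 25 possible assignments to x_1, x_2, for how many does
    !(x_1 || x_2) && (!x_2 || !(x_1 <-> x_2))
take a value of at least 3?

value 4: 1 assignment (counts)
value 0: 24 assignments
So 1 of the 25 assignments meets the threshold.

1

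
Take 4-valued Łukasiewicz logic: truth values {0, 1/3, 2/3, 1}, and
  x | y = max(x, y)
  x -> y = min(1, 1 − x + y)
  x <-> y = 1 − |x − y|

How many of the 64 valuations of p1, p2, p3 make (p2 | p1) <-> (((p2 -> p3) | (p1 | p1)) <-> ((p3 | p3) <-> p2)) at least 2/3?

49

value 1: 23 assignments (counts)
value 2/3: 26 assignments (counts)
value 1/3: 12 assignments
value 0: 3 assignments
So 49 of the 64 assignments meet the threshold.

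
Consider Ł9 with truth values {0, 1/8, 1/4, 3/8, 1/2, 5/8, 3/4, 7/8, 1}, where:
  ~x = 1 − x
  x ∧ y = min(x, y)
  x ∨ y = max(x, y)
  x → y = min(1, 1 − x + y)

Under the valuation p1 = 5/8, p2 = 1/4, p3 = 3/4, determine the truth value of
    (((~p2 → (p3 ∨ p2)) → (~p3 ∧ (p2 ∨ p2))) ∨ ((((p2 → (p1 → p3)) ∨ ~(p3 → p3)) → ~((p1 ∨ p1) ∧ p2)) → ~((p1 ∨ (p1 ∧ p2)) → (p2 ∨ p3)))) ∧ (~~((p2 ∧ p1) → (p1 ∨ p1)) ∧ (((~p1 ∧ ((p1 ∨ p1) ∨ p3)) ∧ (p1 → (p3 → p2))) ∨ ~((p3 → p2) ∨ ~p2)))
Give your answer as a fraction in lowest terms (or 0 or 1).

~p2 = ~1/4 = 3/4
p3 ∨ p2 = 3/4 ∨ 1/4 = 3/4
~p2 → (p3 ∨ p2) = 3/4 → 3/4 = 1
~p3 = ~3/4 = 1/4
p2 ∨ p2 = 1/4 ∨ 1/4 = 1/4
~p3 ∧ (p2 ∨ p2) = 1/4 ∧ 1/4 = 1/4
(~p2 → (p3 ∨ p2)) → (~p3 ∧ (p2 ∨ p2)) = 1 → 1/4 = 1/4
p1 → p3 = 5/8 → 3/4 = 1
p2 → (p1 → p3) = 1/4 → 1 = 1
p3 → p3 = 3/4 → 3/4 = 1
~(p3 → p3) = ~1 = 0
(p2 → (p1 → p3)) ∨ ~(p3 → p3) = 1 ∨ 0 = 1
p1 ∨ p1 = 5/8 ∨ 5/8 = 5/8
(p1 ∨ p1) ∧ p2 = 5/8 ∧ 1/4 = 1/4
~((p1 ∨ p1) ∧ p2) = ~1/4 = 3/4
((p2 → (p1 → p3)) ∨ ~(p3 → p3)) → ~((p1 ∨ p1) ∧ p2) = 1 → 3/4 = 3/4
p1 ∧ p2 = 5/8 ∧ 1/4 = 1/4
p1 ∨ (p1 ∧ p2) = 5/8 ∨ 1/4 = 5/8
p2 ∨ p3 = 1/4 ∨ 3/4 = 3/4
(p1 ∨ (p1 ∧ p2)) → (p2 ∨ p3) = 5/8 → 3/4 = 1
~((p1 ∨ (p1 ∧ p2)) → (p2 ∨ p3)) = ~1 = 0
(((p2 → (p1 → p3)) ∨ ~(p3 → p3)) → ~((p1 ∨ p1) ∧ p2)) → ~((p1 ∨ (p1 ∧ p2)) → (p2 ∨ p3)) = 3/4 → 0 = 1/4
((~p2 → (p3 ∨ p2)) → (~p3 ∧ (p2 ∨ p2))) ∨ ((((p2 → (p1 → p3)) ∨ ~(p3 → p3)) → ~((p1 ∨ p1) ∧ p2)) → ~((p1 ∨ (p1 ∧ p2)) → (p2 ∨ p3))) = 1/4 ∨ 1/4 = 1/4
p2 ∧ p1 = 1/4 ∧ 5/8 = 1/4
p1 ∨ p1 = 5/8 ∨ 5/8 = 5/8
(p2 ∧ p1) → (p1 ∨ p1) = 1/4 → 5/8 = 1
~((p2 ∧ p1) → (p1 ∨ p1)) = ~1 = 0
~~((p2 ∧ p1) → (p1 ∨ p1)) = ~0 = 1
~p1 = ~5/8 = 3/8
p1 ∨ p1 = 5/8 ∨ 5/8 = 5/8
(p1 ∨ p1) ∨ p3 = 5/8 ∨ 3/4 = 3/4
~p1 ∧ ((p1 ∨ p1) ∨ p3) = 3/8 ∧ 3/4 = 3/8
p3 → p2 = 3/4 → 1/4 = 1/2
p1 → (p3 → p2) = 5/8 → 1/2 = 7/8
(~p1 ∧ ((p1 ∨ p1) ∨ p3)) ∧ (p1 → (p3 → p2)) = 3/8 ∧ 7/8 = 3/8
p3 → p2 = 3/4 → 1/4 = 1/2
~p2 = ~1/4 = 3/4
(p3 → p2) ∨ ~p2 = 1/2 ∨ 3/4 = 3/4
~((p3 → p2) ∨ ~p2) = ~3/4 = 1/4
((~p1 ∧ ((p1 ∨ p1) ∨ p3)) ∧ (p1 → (p3 → p2))) ∨ ~((p3 → p2) ∨ ~p2) = 3/8 ∨ 1/4 = 3/8
~~((p2 ∧ p1) → (p1 ∨ p1)) ∧ (((~p1 ∧ ((p1 ∨ p1) ∨ p3)) ∧ (p1 → (p3 → p2))) ∨ ~((p3 → p2) ∨ ~p2)) = 1 ∧ 3/8 = 3/8
(((~p2 → (p3 ∨ p2)) → (~p3 ∧ (p2 ∨ p2))) ∨ ((((p2 → (p1 → p3)) ∨ ~(p3 → p3)) → ~((p1 ∨ p1) ∧ p2)) → ~((p1 ∨ (p1 ∧ p2)) → (p2 ∨ p3)))) ∧ (~~((p2 ∧ p1) → (p1 ∨ p1)) ∧ (((~p1 ∧ ((p1 ∨ p1) ∨ p3)) ∧ (p1 → (p3 → p2))) ∨ ~((p3 → p2) ∨ ~p2))) = 1/4 ∧ 3/8 = 1/4

1/4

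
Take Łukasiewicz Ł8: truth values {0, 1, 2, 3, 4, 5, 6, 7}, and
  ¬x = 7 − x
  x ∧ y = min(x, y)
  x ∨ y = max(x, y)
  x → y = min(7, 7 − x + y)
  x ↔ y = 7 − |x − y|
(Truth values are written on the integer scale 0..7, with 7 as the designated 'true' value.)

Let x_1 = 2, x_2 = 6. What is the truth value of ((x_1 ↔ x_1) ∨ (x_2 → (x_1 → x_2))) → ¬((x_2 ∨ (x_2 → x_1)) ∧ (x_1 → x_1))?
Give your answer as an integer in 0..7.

x_1 ↔ x_1 = 2 ↔ 2 = 7
x_1 → x_2 = 2 → 6 = 7
x_2 → (x_1 → x_2) = 6 → 7 = 7
(x_1 ↔ x_1) ∨ (x_2 → (x_1 → x_2)) = 7 ∨ 7 = 7
x_2 → x_1 = 6 → 2 = 3
x_2 ∨ (x_2 → x_1) = 6 ∨ 3 = 6
x_1 → x_1 = 2 → 2 = 7
(x_2 ∨ (x_2 → x_1)) ∧ (x_1 → x_1) = 6 ∧ 7 = 6
¬((x_2 ∨ (x_2 → x_1)) ∧ (x_1 → x_1)) = ¬6 = 1
((x_1 ↔ x_1) ∨ (x_2 → (x_1 → x_2))) → ¬((x_2 ∨ (x_2 → x_1)) ∧ (x_1 → x_1)) = 7 → 1 = 1

1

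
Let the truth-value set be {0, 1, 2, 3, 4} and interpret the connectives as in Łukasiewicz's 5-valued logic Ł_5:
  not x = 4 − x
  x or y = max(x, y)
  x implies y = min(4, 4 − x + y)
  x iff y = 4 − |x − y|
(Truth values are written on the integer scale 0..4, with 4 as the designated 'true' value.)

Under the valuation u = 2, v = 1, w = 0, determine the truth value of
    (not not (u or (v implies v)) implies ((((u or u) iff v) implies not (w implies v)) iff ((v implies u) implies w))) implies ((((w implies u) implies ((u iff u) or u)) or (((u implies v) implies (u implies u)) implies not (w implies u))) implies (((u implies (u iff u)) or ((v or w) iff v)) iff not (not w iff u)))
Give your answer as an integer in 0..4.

3

v implies v = 1 implies 1 = 4
u or (v implies v) = 2 or 4 = 4
not (u or (v implies v)) = not 4 = 0
not not (u or (v implies v)) = not 0 = 4
u or u = 2 or 2 = 2
(u or u) iff v = 2 iff 1 = 3
w implies v = 0 implies 1 = 4
not (w implies v) = not 4 = 0
((u or u) iff v) implies not (w implies v) = 3 implies 0 = 1
v implies u = 1 implies 2 = 4
(v implies u) implies w = 4 implies 0 = 0
(((u or u) iff v) implies not (w implies v)) iff ((v implies u) implies w) = 1 iff 0 = 3
not not (u or (v implies v)) implies ((((u or u) iff v) implies not (w implies v)) iff ((v implies u) implies w)) = 4 implies 3 = 3
w implies u = 0 implies 2 = 4
u iff u = 2 iff 2 = 4
(u iff u) or u = 4 or 2 = 4
(w implies u) implies ((u iff u) or u) = 4 implies 4 = 4
u implies v = 2 implies 1 = 3
u implies u = 2 implies 2 = 4
(u implies v) implies (u implies u) = 3 implies 4 = 4
w implies u = 0 implies 2 = 4
not (w implies u) = not 4 = 0
((u implies v) implies (u implies u)) implies not (w implies u) = 4 implies 0 = 0
((w implies u) implies ((u iff u) or u)) or (((u implies v) implies (u implies u)) implies not (w implies u)) = 4 or 0 = 4
u iff u = 2 iff 2 = 4
u implies (u iff u) = 2 implies 4 = 4
v or w = 1 or 0 = 1
(v or w) iff v = 1 iff 1 = 4
(u implies (u iff u)) or ((v or w) iff v) = 4 or 4 = 4
not w = not 0 = 4
not w iff u = 4 iff 2 = 2
not (not w iff u) = not 2 = 2
((u implies (u iff u)) or ((v or w) iff v)) iff not (not w iff u) = 4 iff 2 = 2
(((w implies u) implies ((u iff u) or u)) or (((u implies v) implies (u implies u)) implies not (w implies u))) implies (((u implies (u iff u)) or ((v or w) iff v)) iff not (not w iff u)) = 4 implies 2 = 2
(not not (u or (v implies v)) implies ((((u or u) iff v) implies not (w implies v)) iff ((v implies u) implies w))) implies ((((w implies u) implies ((u iff u) or u)) or (((u implies v) implies (u implies u)) implies not (w implies u))) implies (((u implies (u iff u)) or ((v or w) iff v)) iff not (not w iff u))) = 3 implies 2 = 3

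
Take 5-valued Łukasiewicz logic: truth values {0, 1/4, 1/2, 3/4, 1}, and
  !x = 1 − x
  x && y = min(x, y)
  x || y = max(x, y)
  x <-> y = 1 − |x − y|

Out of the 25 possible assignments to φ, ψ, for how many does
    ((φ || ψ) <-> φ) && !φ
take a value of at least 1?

value 1: 1 assignment (counts)
value 3/4: 4 assignments
value 1/2: 7 assignments
value 1/4: 7 assignments
value 0: 6 assignments
So 1 of the 25 assignments meets the threshold.

1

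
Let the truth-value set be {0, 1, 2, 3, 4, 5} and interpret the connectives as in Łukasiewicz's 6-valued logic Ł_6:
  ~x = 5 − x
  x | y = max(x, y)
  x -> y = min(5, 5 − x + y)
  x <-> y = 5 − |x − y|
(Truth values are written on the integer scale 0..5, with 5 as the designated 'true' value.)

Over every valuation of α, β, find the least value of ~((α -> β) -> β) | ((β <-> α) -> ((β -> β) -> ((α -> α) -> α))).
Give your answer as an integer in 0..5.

Take α = 0, β = 2:
α -> β = 0 -> 2 = 5
(α -> β) -> β = 5 -> 2 = 2
~((α -> β) -> β) = ~2 = 3
β <-> α = 2 <-> 0 = 3
β -> β = 2 -> 2 = 5
α -> α = 0 -> 0 = 5
(α -> α) -> α = 5 -> 0 = 0
(β -> β) -> ((α -> α) -> α) = 5 -> 0 = 0
(β <-> α) -> ((β -> β) -> ((α -> α) -> α)) = 3 -> 0 = 2
~((α -> β) -> β) | ((β <-> α) -> ((β -> β) -> ((α -> α) -> α))) = 3 | 2 = 3
No assignment yields a value below 3, so this is the minimum.

3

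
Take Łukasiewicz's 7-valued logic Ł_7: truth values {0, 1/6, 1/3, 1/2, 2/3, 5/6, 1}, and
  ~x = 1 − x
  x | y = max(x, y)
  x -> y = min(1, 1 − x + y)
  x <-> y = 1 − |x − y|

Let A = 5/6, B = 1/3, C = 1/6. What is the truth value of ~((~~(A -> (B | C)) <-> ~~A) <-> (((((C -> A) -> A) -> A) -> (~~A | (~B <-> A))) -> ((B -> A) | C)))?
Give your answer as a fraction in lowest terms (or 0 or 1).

B | C = 1/3 | 1/6 = 1/3
A -> (B | C) = 5/6 -> 1/3 = 1/2
~(A -> (B | C)) = ~1/2 = 1/2
~~(A -> (B | C)) = ~1/2 = 1/2
~A = ~5/6 = 1/6
~~A = ~1/6 = 5/6
~~(A -> (B | C)) <-> ~~A = 1/2 <-> 5/6 = 2/3
C -> A = 1/6 -> 5/6 = 1
(C -> A) -> A = 1 -> 5/6 = 5/6
((C -> A) -> A) -> A = 5/6 -> 5/6 = 1
~A = ~5/6 = 1/6
~~A = ~1/6 = 5/6
~B = ~1/3 = 2/3
~B <-> A = 2/3 <-> 5/6 = 5/6
~~A | (~B <-> A) = 5/6 | 5/6 = 5/6
(((C -> A) -> A) -> A) -> (~~A | (~B <-> A)) = 1 -> 5/6 = 5/6
B -> A = 1/3 -> 5/6 = 1
(B -> A) | C = 1 | 1/6 = 1
((((C -> A) -> A) -> A) -> (~~A | (~B <-> A))) -> ((B -> A) | C) = 5/6 -> 1 = 1
(~~(A -> (B | C)) <-> ~~A) <-> (((((C -> A) -> A) -> A) -> (~~A | (~B <-> A))) -> ((B -> A) | C)) = 2/3 <-> 1 = 2/3
~((~~(A -> (B | C)) <-> ~~A) <-> (((((C -> A) -> A) -> A) -> (~~A | (~B <-> A))) -> ((B -> A) | C))) = ~2/3 = 1/3

1/3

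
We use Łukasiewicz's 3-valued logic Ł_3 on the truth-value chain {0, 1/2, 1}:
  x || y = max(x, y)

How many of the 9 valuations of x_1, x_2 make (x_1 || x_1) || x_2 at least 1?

5

x_1 = 0, x_2 = 0 ↦ 0  <
x_1 = 0, x_2 = 1/2 ↦ 1/2  <
x_1 = 0, x_2 = 1 ↦ 1  ≥
x_1 = 1/2, x_2 = 0 ↦ 1/2  <
x_1 = 1/2, x_2 = 1/2 ↦ 1/2  <
x_1 = 1/2, x_2 = 1 ↦ 1  ≥
x_1 = 1, x_2 = 0 ↦ 1  ≥
x_1 = 1, x_2 = 1/2 ↦ 1  ≥
x_1 = 1, x_2 = 1 ↦ 1  ≥
So 5 of the 9 assignments meet the threshold.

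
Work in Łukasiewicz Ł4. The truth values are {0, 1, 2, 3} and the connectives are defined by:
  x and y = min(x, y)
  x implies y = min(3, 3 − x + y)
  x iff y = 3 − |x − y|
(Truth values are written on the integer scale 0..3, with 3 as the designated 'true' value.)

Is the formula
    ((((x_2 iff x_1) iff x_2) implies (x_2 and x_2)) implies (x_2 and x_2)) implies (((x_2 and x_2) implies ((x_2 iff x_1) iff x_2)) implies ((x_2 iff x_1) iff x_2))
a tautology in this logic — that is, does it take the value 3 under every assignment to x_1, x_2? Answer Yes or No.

Yes

x_1 = 0, x_2 = 0 ↦ 3
x_1 = 0, x_2 = 1 ↦ 3
x_1 = 0, x_2 = 2 ↦ 3
x_1 = 0, x_2 = 3 ↦ 3
x_1 = 1, x_2 = 0 ↦ 3
x_1 = 1, x_2 = 1 ↦ 3
x_1 = 1, x_2 = 2 ↦ 3
x_1 = 1, x_2 = 3 ↦ 3
x_1 = 2, x_2 = 0 ↦ 3
x_1 = 2, x_2 = 1 ↦ 3
x_1 = 2, x_2 = 2 ↦ 3
x_1 = 2, x_2 = 3 ↦ 3
x_1 = 3, x_2 = 0 ↦ 3
x_1 = 3, x_2 = 1 ↦ 3
x_1 = 3, x_2 = 2 ↦ 3
x_1 = 3, x_2 = 3 ↦ 3
Every assignment gives a value ≥ 3.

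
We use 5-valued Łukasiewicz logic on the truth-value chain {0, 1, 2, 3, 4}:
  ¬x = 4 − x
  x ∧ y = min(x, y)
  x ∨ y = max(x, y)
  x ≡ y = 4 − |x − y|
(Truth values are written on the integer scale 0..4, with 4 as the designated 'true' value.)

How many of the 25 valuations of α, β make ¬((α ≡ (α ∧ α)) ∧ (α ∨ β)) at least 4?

value 4: 1 assignment (counts)
value 3: 3 assignments
value 2: 5 assignments
value 1: 7 assignments
value 0: 9 assignments
So 1 of the 25 assignments meets the threshold.

1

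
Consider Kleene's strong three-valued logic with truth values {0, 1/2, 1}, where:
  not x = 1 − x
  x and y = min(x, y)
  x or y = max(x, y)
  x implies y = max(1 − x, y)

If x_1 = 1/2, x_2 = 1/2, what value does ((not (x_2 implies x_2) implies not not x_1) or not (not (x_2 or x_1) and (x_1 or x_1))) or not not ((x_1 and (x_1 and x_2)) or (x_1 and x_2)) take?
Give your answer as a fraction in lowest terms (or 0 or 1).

x_2 implies x_2 = 1/2 implies 1/2 = 1/2
not (x_2 implies x_2) = not 1/2 = 1/2
not x_1 = not 1/2 = 1/2
not not x_1 = not 1/2 = 1/2
not (x_2 implies x_2) implies not not x_1 = 1/2 implies 1/2 = 1/2
x_2 or x_1 = 1/2 or 1/2 = 1/2
not (x_2 or x_1) = not 1/2 = 1/2
x_1 or x_1 = 1/2 or 1/2 = 1/2
not (x_2 or x_1) and (x_1 or x_1) = 1/2 and 1/2 = 1/2
not (not (x_2 or x_1) and (x_1 or x_1)) = not 1/2 = 1/2
(not (x_2 implies x_2) implies not not x_1) or not (not (x_2 or x_1) and (x_1 or x_1)) = 1/2 or 1/2 = 1/2
x_1 and x_2 = 1/2 and 1/2 = 1/2
x_1 and (x_1 and x_2) = 1/2 and 1/2 = 1/2
x_1 and x_2 = 1/2 and 1/2 = 1/2
(x_1 and (x_1 and x_2)) or (x_1 and x_2) = 1/2 or 1/2 = 1/2
not ((x_1 and (x_1 and x_2)) or (x_1 and x_2)) = not 1/2 = 1/2
not not ((x_1 and (x_1 and x_2)) or (x_1 and x_2)) = not 1/2 = 1/2
((not (x_2 implies x_2) implies not not x_1) or not (not (x_2 or x_1) and (x_1 or x_1))) or not not ((x_1 and (x_1 and x_2)) or (x_1 and x_2)) = 1/2 or 1/2 = 1/2

1/2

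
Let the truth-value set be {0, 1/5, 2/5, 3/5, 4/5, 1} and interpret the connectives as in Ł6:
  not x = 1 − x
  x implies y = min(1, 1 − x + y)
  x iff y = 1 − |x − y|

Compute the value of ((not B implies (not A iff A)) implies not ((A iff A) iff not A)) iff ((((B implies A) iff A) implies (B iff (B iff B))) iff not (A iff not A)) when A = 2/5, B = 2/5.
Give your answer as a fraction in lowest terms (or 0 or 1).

not B = not 2/5 = 3/5
not A = not 2/5 = 3/5
not A iff A = 3/5 iff 2/5 = 4/5
not B implies (not A iff A) = 3/5 implies 4/5 = 1
A iff A = 2/5 iff 2/5 = 1
not A = not 2/5 = 3/5
(A iff A) iff not A = 1 iff 3/5 = 3/5
not ((A iff A) iff not A) = not 3/5 = 2/5
(not B implies (not A iff A)) implies not ((A iff A) iff not A) = 1 implies 2/5 = 2/5
B implies A = 2/5 implies 2/5 = 1
(B implies A) iff A = 1 iff 2/5 = 2/5
B iff B = 2/5 iff 2/5 = 1
B iff (B iff B) = 2/5 iff 1 = 2/5
((B implies A) iff A) implies (B iff (B iff B)) = 2/5 implies 2/5 = 1
not A = not 2/5 = 3/5
A iff not A = 2/5 iff 3/5 = 4/5
not (A iff not A) = not 4/5 = 1/5
(((B implies A) iff A) implies (B iff (B iff B))) iff not (A iff not A) = 1 iff 1/5 = 1/5
((not B implies (not A iff A)) implies not ((A iff A) iff not A)) iff ((((B implies A) iff A) implies (B iff (B iff B))) iff not (A iff not A)) = 2/5 iff 1/5 = 4/5

4/5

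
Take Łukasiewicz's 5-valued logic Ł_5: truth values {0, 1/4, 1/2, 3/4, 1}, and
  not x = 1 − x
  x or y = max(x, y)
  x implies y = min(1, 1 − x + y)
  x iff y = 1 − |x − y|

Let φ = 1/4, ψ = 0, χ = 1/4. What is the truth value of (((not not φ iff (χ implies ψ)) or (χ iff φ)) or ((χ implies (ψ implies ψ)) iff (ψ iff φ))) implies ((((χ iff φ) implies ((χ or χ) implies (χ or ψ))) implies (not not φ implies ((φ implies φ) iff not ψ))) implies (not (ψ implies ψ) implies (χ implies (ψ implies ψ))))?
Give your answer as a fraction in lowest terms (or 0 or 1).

not φ = not 1/4 = 3/4
not not φ = not 3/4 = 1/4
χ implies ψ = 1/4 implies 0 = 3/4
not not φ iff (χ implies ψ) = 1/4 iff 3/4 = 1/2
χ iff φ = 1/4 iff 1/4 = 1
(not not φ iff (χ implies ψ)) or (χ iff φ) = 1/2 or 1 = 1
ψ implies ψ = 0 implies 0 = 1
χ implies (ψ implies ψ) = 1/4 implies 1 = 1
ψ iff φ = 0 iff 1/4 = 3/4
(χ implies (ψ implies ψ)) iff (ψ iff φ) = 1 iff 3/4 = 3/4
((not not φ iff (χ implies ψ)) or (χ iff φ)) or ((χ implies (ψ implies ψ)) iff (ψ iff φ)) = 1 or 3/4 = 1
χ iff φ = 1/4 iff 1/4 = 1
χ or χ = 1/4 or 1/4 = 1/4
χ or ψ = 1/4 or 0 = 1/4
(χ or χ) implies (χ or ψ) = 1/4 implies 1/4 = 1
(χ iff φ) implies ((χ or χ) implies (χ or ψ)) = 1 implies 1 = 1
not φ = not 1/4 = 3/4
not not φ = not 3/4 = 1/4
φ implies φ = 1/4 implies 1/4 = 1
not ψ = not 0 = 1
(φ implies φ) iff not ψ = 1 iff 1 = 1
not not φ implies ((φ implies φ) iff not ψ) = 1/4 implies 1 = 1
((χ iff φ) implies ((χ or χ) implies (χ or ψ))) implies (not not φ implies ((φ implies φ) iff not ψ)) = 1 implies 1 = 1
ψ implies ψ = 0 implies 0 = 1
not (ψ implies ψ) = not 1 = 0
ψ implies ψ = 0 implies 0 = 1
χ implies (ψ implies ψ) = 1/4 implies 1 = 1
not (ψ implies ψ) implies (χ implies (ψ implies ψ)) = 0 implies 1 = 1
(((χ iff φ) implies ((χ or χ) implies (χ or ψ))) implies (not not φ implies ((φ implies φ) iff not ψ))) implies (not (ψ implies ψ) implies (χ implies (ψ implies ψ))) = 1 implies 1 = 1
(((not not φ iff (χ implies ψ)) or (χ iff φ)) or ((χ implies (ψ implies ψ)) iff (ψ iff φ))) implies ((((χ iff φ) implies ((χ or χ) implies (χ or ψ))) implies (not not φ implies ((φ implies φ) iff not ψ))) implies (not (ψ implies ψ) implies (χ implies (ψ implies ψ)))) = 1 implies 1 = 1

1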